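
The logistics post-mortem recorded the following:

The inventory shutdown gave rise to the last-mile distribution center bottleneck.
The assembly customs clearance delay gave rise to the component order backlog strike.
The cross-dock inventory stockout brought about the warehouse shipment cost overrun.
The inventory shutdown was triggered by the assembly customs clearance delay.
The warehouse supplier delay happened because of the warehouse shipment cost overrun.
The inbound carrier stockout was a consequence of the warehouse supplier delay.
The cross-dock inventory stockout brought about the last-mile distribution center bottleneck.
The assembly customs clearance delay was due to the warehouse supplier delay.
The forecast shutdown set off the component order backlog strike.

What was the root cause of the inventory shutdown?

the cross-dock inventory stockout

Tracing upstream from the inventory shutdown: the inventory shutdown ← the assembly customs clearance delay ← the warehouse supplier delay ← the warehouse shipment cost overrun ← the cross-dock inventory stockout.
The cross-dock inventory stockout has no stated cause, so it is the root.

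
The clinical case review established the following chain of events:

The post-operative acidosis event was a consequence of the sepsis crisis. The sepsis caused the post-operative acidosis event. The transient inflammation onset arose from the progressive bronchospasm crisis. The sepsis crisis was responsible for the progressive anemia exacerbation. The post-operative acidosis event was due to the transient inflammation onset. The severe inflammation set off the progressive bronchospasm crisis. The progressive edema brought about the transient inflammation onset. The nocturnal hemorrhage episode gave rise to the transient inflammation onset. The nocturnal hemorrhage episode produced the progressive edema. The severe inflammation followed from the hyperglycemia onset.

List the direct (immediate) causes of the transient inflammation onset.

Upstream contributors include the hyperglycemia onset, the severe inflammation, but only the nocturnal hemorrhage episode, the progressive bronchospasm crisis, the progressive edema feed directly into the transient inflammation onset.

the nocturnal hemorrhage episode, the progressive bronchospasm crisis, the progressive edema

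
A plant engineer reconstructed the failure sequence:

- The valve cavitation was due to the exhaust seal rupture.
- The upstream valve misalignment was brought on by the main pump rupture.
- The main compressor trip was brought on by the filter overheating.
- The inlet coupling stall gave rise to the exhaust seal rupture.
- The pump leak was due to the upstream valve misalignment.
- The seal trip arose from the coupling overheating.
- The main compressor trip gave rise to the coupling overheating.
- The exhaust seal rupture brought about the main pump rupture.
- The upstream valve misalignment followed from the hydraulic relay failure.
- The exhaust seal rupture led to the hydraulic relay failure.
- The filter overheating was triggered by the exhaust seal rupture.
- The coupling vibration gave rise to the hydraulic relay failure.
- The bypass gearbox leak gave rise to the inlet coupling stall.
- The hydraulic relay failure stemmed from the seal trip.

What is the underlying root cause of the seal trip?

Tracing upstream from the seal trip: the seal trip ← the coupling overheating ← the main compressor trip ← the filter overheating ← the exhaust seal rupture ← the inlet coupling stall ← the bypass gearbox leak.
The bypass gearbox leak has no stated cause, so it is the root.

the bypass gearbox leak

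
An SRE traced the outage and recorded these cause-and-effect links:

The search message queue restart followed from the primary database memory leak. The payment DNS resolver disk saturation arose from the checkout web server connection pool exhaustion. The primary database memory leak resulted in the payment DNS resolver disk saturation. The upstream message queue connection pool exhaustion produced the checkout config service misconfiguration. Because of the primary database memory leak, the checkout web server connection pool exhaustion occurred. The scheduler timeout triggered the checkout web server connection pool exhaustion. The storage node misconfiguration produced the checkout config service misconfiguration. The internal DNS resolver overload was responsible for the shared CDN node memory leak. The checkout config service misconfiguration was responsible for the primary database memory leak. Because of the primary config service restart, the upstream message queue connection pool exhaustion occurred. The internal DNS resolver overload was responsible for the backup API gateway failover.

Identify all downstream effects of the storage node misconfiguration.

the checkout config service misconfiguration, the checkout web server connection pool exhaustion, the payment DNS resolver disk saturation, the primary database memory leak, the search message queue restart

Direct effects: the checkout config service misconfiguration.
2 steps out: the primary database memory leak.
3 steps out: the checkout web server connection pool exhaustion, the search message queue restart, the payment DNS resolver disk saturation.
Not reachable from it: the internal DNS resolver overload, the shared CDN node memory leak, the primary config service restart, the backup API gateway failover, the scheduler timeout, the upstream message queue connection pool exhaustion.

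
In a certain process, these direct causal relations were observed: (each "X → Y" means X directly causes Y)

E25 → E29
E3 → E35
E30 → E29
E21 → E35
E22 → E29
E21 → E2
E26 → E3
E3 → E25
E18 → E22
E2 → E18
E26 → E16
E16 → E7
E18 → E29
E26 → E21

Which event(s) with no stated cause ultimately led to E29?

Tracing upstream from E29: E29 ← E25 ← E3 ← E26.
A separate upstream branch: E29 ← E30.
Each of those chain origins has no stated cause.

E26, E30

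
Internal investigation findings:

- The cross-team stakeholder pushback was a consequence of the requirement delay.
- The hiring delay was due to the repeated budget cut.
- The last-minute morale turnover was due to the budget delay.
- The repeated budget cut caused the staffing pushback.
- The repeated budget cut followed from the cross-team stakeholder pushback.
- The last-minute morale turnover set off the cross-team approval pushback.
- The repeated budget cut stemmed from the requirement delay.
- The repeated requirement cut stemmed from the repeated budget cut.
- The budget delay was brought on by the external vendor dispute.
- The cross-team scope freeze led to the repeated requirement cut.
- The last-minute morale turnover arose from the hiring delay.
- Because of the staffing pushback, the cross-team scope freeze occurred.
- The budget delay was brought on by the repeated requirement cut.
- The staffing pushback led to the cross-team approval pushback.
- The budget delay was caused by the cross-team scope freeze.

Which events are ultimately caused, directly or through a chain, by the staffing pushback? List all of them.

Direct effects: the cross-team scope freeze, the cross-team approval pushback.
2 steps out: the repeated requirement cut, the budget delay.
3 steps out: the last-minute morale turnover.
Not reachable from it: the requirement delay, the cross-team stakeholder pushback, the repeated budget cut, the hiring delay, the external vendor dispute.

the budget delay, the cross-team approval pushback, the cross-team scope freeze, the last-minute morale turnover, the repeated requirement cut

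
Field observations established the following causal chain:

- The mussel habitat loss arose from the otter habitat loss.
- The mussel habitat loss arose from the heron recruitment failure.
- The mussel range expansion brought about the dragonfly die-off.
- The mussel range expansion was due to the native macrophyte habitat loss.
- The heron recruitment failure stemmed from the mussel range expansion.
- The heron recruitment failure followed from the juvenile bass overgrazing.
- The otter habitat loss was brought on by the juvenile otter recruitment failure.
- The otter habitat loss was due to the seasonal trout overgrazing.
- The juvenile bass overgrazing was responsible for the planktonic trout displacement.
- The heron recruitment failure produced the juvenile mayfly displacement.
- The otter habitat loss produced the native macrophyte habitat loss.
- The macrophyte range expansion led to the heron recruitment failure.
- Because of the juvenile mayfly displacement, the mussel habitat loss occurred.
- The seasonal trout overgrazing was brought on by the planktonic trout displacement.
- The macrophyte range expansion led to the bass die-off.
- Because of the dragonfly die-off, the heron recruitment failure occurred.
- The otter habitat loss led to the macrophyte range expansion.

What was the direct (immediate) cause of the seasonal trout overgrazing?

Upstream contributors include the juvenile bass overgrazing, but only the planktonic trout displacement feeds directly into the seasonal trout overgrazing.

the planktonic trout displacement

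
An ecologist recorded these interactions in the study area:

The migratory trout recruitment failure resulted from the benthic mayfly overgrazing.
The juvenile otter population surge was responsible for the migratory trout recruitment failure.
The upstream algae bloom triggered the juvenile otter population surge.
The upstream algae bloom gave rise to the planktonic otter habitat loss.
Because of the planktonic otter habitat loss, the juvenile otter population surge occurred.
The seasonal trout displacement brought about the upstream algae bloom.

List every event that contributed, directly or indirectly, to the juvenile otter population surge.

Immediate causes of the juvenile otter population surge: the upstream algae bloom, the planktonic otter habitat loss.
Further upstream: the seasonal trout displacement.

the planktonic otter habitat loss, the seasonal trout displacement, the upstream algae bloom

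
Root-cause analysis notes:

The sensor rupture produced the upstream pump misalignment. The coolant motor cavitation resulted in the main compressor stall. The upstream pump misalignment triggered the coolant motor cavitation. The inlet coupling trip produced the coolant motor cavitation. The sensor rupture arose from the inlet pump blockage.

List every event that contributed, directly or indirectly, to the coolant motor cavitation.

Immediate causes of the coolant motor cavitation: the upstream pump misalignment, the inlet coupling trip.
Further upstream: the inlet pump blockage, the sensor rupture.

the inlet coupling trip, the inlet pump blockage, the sensor rupture, the upstream pump misalignment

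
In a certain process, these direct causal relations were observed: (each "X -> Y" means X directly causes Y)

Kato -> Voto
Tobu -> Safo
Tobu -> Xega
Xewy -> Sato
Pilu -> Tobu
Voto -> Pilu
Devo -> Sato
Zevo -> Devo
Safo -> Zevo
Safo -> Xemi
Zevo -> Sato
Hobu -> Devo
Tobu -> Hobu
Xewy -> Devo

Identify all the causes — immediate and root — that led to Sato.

Immediate causes of Sato: Zevo, Xewy, Devo.
Further upstream: Kato, Voto, Pilu, Tobu, Safo, Hobu.

Devo, Hobu, Kato, Pilu, Safo, Tobu, Voto, Xewy, Zevo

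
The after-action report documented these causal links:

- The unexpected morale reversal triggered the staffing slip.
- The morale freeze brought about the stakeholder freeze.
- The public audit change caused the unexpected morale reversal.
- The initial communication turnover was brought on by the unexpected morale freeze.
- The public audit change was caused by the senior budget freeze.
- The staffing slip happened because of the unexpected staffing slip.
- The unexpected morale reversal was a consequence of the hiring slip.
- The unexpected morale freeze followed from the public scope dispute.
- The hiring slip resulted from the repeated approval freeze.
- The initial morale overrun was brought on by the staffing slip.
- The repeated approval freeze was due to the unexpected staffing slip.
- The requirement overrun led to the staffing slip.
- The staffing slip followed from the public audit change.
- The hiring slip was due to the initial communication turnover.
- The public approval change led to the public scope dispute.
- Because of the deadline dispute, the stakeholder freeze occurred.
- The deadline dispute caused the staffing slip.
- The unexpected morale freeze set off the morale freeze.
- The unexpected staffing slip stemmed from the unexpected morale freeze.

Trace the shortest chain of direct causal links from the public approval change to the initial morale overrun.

the public approval change → the public scope dispute
the public scope dispute → the unexpected morale freeze
the unexpected morale freeze → the unexpected staffing slip
the unexpected staffing slip → the staffing slip
the staffing slip → the initial morale overrun
Length: 5 steps.

the public approval change → the public scope dispute → the unexpected morale freeze → the unexpected staffing slip → the staffing slip → the initial morale overrun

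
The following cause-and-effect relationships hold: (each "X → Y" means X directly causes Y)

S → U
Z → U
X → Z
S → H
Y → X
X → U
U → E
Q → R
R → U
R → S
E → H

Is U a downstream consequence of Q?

Yes

There is a causal chain: Q → R → U.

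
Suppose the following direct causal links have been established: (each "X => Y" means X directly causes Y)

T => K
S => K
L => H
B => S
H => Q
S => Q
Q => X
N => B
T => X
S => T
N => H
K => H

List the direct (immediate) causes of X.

Upstream contributors include N, B, S, K, H, L, but only Q, T feed directly into X.

Q, T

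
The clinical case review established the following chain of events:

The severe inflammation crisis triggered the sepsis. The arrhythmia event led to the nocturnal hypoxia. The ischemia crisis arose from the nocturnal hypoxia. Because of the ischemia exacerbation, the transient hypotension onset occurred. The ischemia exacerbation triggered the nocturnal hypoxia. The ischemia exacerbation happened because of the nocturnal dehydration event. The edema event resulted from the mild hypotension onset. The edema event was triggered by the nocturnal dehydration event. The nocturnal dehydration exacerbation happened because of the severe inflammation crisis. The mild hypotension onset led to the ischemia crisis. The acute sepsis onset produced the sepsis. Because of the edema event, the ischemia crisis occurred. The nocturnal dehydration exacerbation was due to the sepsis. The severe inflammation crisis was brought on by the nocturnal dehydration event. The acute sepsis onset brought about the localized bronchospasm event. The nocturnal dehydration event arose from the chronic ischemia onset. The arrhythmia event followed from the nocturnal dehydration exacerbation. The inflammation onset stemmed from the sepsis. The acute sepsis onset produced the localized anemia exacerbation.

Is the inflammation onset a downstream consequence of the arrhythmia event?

The arrhythmia event leads to the nocturnal hypoxia, the ischemia crisis; the inflammation onset is not among them.

No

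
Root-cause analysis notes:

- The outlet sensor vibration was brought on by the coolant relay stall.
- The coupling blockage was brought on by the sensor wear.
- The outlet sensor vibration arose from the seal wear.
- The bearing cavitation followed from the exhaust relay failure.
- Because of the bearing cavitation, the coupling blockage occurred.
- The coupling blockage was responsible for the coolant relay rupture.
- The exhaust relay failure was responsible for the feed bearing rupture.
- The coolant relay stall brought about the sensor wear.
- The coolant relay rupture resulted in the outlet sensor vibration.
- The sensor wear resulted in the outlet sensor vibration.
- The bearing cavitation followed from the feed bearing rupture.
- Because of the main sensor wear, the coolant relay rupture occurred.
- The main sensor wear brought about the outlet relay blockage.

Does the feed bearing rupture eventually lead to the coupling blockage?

Yes

There is a causal chain: the feed bearing rupture → the bearing cavitation → the coupling blockage.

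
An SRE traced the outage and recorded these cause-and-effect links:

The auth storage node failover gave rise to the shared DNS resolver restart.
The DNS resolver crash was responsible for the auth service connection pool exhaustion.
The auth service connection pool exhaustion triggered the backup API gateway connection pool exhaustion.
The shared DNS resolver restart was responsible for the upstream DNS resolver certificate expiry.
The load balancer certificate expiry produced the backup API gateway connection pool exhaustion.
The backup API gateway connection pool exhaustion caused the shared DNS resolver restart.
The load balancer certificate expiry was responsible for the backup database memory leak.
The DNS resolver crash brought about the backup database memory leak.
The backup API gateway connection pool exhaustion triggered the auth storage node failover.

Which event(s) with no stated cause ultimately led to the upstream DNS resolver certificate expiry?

Tracing upstream from the upstream DNS resolver certificate expiry: the upstream DNS resolver certificate expiry ← the shared DNS resolver restart ← the backup API gateway connection pool exhaustion ← the auth service connection pool exhaustion ← the DNS resolver crash.
A separate upstream branch: the upstream DNS resolver certificate expiry ← the shared DNS resolver restart ← the backup API gateway connection pool exhaustion ← the load balancer certificate expiry.
Each of those chain origins has no stated cause.

the DNS resolver crash, the load balancer certificate expiry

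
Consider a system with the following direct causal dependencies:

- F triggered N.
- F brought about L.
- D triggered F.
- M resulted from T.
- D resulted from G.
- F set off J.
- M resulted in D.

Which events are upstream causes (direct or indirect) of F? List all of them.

Immediate cause of F: D.
Further upstream: G, T, M.

D, G, M, T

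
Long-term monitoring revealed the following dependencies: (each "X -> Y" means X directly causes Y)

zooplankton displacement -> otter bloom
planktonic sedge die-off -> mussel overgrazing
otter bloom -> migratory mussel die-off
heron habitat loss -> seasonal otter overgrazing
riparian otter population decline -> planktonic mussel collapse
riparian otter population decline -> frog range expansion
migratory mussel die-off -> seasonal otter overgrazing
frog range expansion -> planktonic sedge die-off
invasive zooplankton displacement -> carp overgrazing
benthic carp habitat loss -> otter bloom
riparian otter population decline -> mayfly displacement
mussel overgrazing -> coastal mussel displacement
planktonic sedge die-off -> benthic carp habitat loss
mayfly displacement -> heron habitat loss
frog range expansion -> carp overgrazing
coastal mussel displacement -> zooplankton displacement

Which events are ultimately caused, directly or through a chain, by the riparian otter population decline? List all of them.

Direct effects: the planktonic mussel collapse, the frog range expansion, the mayfly displacement.
2 steps out: the planktonic sedge die-off, the heron habitat loss, the carp overgrazing.
3 steps out: the mussel overgrazing, the benthic carp habitat loss, the seasonal otter overgrazing.
4 steps out: the coastal mussel displacement, the otter bloom.
5 steps out: the zooplankton displacement, the migratory mussel die-off.
Not reachable from it: the invasive zooplankton displacement.

the benthic carp habitat loss, the carp overgrazing, the coastal mussel displacement, the frog range expansion, the heron habitat loss, the mayfly displacement, the migratory mussel die-off, the mussel overgrazing, the otter bloom, the planktonic mussel collapse, the planktonic sedge die-off, the seasonal otter overgrazing, the zooplankton displacement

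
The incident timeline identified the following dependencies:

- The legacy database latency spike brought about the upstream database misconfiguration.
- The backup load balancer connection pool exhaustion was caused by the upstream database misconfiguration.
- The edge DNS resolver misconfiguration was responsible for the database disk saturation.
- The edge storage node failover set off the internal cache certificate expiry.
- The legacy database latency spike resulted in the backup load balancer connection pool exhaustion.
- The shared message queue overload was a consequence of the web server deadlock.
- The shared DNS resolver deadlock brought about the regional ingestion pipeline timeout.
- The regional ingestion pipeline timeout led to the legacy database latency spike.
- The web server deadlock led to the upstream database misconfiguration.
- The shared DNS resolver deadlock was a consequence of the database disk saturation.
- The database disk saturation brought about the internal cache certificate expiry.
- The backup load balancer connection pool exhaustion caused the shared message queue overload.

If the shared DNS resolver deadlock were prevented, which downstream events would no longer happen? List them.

the legacy database latency spike, the regional ingestion pipeline timeout

Downstream of the shared DNS resolver deadlock: the regional ingestion pipeline timeout, the legacy database latency spike, the upstream database misconfiguration, the backup load balancer connection pool exhaustion, the shared message queue overload.
Of those, still caused via another path: the upstream database misconfiguration, the backup load balancer connection pool exhaustion, the shared message queue overload.
The remainder have no surviving cause.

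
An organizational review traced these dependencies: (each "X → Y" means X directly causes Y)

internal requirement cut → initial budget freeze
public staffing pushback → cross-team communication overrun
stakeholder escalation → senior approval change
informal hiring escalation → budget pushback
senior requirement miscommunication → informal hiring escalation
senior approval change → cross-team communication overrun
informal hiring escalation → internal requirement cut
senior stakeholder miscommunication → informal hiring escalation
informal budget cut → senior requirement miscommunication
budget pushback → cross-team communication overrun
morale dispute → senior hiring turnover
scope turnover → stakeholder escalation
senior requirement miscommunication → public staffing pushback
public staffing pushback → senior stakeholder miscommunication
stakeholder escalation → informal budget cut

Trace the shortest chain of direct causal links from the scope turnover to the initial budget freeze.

the scope turnover → the stakeholder escalation
the stakeholder escalation → the informal budget cut
the informal budget cut → the senior requirement miscommunication
the senior requirement miscommunication → the informal hiring escalation
the informal hiring escalation → the internal requirement cut
the internal requirement cut → the initial budget freeze
Length: 6 steps.

the scope turnover → the stakeholder escalation → the informal budget cut → the senior requirement miscommunication → the informal hiring escalation → the internal requirement cut → the initial budget freeze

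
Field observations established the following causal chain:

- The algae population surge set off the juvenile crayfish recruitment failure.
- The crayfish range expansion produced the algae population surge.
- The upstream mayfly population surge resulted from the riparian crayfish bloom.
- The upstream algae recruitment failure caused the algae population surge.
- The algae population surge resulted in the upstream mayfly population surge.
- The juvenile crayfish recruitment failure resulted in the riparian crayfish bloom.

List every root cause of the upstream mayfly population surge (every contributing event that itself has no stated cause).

the crayfish range expansion, the upstream algae recruitment failure

Tracing upstream from the upstream mayfly population surge: the upstream mayfly population surge ← the algae population surge ← the crayfish range expansion.
A separate upstream branch: the upstream mayfly population surge ← the algae population surge ← the upstream algae recruitment failure.
Each of those chain origins has no stated cause.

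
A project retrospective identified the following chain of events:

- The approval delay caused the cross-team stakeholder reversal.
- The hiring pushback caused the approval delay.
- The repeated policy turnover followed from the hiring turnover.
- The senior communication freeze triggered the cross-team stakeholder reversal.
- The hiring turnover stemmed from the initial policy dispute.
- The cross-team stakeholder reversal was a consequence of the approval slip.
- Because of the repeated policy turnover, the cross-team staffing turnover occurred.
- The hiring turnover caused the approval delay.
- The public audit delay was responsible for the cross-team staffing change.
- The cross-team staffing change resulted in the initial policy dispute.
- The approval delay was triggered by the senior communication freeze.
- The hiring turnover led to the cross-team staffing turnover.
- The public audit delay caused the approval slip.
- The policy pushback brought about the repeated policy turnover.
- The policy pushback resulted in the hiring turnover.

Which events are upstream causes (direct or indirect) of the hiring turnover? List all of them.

the cross-team staffing change, the initial policy dispute, the policy pushback, the public audit delay

Immediate causes of the hiring turnover: the policy pushback, the initial policy dispute.
Further upstream: the public audit delay, the cross-team staffing change.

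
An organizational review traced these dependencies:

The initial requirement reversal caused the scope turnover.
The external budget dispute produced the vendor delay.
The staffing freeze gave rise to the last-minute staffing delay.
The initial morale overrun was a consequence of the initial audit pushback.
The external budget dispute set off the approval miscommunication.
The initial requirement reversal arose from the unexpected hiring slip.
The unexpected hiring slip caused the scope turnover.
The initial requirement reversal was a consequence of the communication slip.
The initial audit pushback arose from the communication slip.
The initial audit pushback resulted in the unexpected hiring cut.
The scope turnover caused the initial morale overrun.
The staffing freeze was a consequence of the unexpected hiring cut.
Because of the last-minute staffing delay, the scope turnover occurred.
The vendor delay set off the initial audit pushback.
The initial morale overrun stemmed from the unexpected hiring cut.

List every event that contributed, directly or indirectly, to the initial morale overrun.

the communication slip, the external budget dispute, the initial audit pushback, the initial requirement reversal, the last-minute staffing delay, the scope turnover, the staffing freeze, the unexpected hiring cut, the unexpected hiring slip, the vendor delay

Immediate causes of the initial morale overrun: the initial audit pushback, the unexpected hiring cut, the scope turnover.
Further upstream: the external budget dispute, the communication slip, the vendor delay, the staffing freeze, the last-minute staffing delay, the unexpected hiring slip, the initial requirement reversal.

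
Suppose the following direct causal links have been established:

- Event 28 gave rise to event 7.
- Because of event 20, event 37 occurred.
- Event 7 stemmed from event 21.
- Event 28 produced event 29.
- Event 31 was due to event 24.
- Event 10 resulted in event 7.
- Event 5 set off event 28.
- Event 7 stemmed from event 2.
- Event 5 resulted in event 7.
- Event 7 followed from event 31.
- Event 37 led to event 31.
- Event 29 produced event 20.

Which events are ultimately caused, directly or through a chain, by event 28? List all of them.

event 20, event 29, event 31, event 37, event 7

Direct effects: event 29, event 7.
2 steps out: event 20.
3 steps out: event 37.
4 steps out: event 31.
Not reachable from it: event 5, event 10, event 24, event 2, event 21.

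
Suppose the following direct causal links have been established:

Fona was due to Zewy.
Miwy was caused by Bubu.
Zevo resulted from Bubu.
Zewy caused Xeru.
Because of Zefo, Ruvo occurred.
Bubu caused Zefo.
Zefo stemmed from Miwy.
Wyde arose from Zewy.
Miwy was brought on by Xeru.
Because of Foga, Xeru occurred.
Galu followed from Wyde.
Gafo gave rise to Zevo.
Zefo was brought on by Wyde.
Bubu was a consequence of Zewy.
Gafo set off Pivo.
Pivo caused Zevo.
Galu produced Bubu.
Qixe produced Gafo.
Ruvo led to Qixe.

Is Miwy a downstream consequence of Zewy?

There is a causal chain: Zewy → Bubu → Miwy.

Yes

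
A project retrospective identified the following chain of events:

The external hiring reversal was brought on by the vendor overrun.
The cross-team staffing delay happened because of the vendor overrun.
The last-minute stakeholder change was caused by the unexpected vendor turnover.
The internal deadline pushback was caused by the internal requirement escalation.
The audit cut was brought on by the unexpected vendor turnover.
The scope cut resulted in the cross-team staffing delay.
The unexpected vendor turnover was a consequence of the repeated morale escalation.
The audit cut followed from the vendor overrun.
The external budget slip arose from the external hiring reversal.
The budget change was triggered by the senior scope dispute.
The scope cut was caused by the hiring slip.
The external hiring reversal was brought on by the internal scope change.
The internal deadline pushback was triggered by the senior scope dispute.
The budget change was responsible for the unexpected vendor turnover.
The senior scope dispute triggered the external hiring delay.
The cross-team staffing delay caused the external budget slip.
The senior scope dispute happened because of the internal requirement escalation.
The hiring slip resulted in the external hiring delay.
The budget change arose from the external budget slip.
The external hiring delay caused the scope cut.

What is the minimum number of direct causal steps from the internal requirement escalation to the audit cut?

4

Shortest chain: the internal requirement escalation → the senior scope dispute → the budget change → the unexpected vendor turnover → the audit cut.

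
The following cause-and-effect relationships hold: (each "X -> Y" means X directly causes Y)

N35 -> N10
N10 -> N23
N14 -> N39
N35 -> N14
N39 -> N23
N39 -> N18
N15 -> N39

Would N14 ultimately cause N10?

No

N14 leads to N39, N23, N18; N10 is not among them.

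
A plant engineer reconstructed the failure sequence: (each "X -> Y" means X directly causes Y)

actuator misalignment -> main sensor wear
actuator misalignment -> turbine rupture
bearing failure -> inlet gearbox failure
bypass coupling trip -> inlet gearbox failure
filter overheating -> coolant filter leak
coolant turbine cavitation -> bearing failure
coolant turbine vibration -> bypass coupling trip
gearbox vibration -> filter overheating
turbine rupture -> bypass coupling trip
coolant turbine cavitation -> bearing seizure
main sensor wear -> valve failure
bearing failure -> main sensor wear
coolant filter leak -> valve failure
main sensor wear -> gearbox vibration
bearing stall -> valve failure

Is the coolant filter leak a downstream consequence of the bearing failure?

Yes

There is a causal chain: the bearing failure → the main sensor wear → the gearbox vibration → the filter overheating → the coolant filter leak.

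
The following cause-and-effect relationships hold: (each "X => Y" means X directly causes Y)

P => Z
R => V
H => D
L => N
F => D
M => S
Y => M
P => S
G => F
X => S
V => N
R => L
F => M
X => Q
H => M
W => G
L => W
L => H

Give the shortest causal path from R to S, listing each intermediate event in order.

R → L
L → H
H → M
M → S
Length: 4 steps.

R → L → H → M → S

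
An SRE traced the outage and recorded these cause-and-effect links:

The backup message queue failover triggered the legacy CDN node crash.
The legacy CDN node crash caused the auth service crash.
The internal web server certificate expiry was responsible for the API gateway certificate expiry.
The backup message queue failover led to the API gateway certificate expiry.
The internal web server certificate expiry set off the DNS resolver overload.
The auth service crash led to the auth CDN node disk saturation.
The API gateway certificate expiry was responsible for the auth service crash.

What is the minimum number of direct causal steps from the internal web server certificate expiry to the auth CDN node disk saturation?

Shortest chain: the internal web server certificate expiry → the API gateway certificate expiry → the auth service crash → the auth CDN node disk saturation.

3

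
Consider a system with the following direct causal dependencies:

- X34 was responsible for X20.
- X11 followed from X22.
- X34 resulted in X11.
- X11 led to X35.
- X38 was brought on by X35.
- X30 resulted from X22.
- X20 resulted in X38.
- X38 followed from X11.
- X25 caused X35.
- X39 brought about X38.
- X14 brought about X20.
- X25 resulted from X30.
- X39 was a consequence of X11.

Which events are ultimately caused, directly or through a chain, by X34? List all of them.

Direct effects: X11, X20.
2 steps out: X39, X35, X38.
Not reachable from it: X14, X22, X30, X25.

X11, X20, X35, X38, X39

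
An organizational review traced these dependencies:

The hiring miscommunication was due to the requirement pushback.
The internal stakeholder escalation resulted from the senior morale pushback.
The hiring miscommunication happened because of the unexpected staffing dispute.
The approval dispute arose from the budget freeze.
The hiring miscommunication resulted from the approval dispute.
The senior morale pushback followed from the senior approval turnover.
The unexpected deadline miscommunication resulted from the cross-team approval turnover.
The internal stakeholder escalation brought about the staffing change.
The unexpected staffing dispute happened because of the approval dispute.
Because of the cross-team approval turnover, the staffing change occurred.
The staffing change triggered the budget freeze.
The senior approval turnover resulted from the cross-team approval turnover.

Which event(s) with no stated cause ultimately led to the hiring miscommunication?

the cross-team approval turnover, the requirement pushback

Tracing upstream from the hiring miscommunication: the hiring miscommunication ← the approval dispute ← the budget freeze ← the staffing change ← the cross-team approval turnover.
A separate upstream branch: the hiring miscommunication ← the requirement pushback.
Each of those chain origins has no stated cause.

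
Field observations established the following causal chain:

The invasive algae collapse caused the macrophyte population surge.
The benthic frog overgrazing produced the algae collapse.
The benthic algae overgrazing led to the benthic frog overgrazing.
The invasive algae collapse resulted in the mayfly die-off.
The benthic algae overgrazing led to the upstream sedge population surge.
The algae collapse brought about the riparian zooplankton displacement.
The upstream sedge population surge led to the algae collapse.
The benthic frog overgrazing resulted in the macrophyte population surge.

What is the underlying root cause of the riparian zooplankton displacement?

Tracing upstream from the riparian zooplankton displacement: the riparian zooplankton displacement ← the algae collapse ← the upstream sedge population surge ← the benthic algae overgrazing.
The benthic algae overgrazing has no stated cause, so it is the root.

the benthic algae overgrazing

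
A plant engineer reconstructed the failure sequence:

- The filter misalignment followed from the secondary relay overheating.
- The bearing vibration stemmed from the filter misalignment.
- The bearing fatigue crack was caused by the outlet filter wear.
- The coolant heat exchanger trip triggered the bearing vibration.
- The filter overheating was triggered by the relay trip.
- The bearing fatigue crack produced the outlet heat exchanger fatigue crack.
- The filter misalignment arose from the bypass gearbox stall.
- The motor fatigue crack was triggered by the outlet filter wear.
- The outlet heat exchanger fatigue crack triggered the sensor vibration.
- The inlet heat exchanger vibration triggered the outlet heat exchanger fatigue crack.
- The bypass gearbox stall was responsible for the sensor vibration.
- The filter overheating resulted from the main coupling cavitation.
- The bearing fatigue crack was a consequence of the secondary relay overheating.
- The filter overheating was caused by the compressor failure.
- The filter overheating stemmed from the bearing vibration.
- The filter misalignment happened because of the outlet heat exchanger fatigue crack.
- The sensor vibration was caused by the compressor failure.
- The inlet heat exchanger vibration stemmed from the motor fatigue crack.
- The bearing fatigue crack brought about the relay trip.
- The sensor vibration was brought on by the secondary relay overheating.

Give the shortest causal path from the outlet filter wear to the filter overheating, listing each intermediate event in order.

the outlet filter wear → the bearing fatigue crack
the bearing fatigue crack → the relay trip
the relay trip → the filter overheating
Length: 3 steps.

the outlet filter wear → the bearing fatigue crack → the relay trip → the filter overheating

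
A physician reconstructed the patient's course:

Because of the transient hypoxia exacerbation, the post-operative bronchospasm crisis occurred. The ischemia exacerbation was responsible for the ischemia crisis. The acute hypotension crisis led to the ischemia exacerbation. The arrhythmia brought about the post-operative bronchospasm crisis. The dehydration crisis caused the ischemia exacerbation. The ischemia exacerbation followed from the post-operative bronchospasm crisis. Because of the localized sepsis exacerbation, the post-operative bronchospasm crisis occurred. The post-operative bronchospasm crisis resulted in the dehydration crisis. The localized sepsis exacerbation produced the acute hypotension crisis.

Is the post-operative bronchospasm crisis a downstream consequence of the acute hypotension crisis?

The acute hypotension crisis leads to the ischemia exacerbation, the ischemia crisis; the post-operative bronchospasm crisis is not among them.

No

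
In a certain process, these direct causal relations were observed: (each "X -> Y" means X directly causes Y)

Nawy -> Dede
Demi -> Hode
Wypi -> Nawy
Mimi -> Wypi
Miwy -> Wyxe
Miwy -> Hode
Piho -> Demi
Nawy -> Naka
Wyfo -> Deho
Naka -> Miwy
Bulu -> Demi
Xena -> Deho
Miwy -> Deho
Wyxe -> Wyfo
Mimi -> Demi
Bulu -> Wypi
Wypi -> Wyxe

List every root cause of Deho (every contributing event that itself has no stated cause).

Bulu, Mimi, Xena

Tracing upstream from Deho: Deho ← Wyfo ← Wyxe ← Wypi ← Bulu.
A separate upstream branch: Deho ← Xena.
A separate upstream branch: Deho ← Wyfo ← Wyxe ← Wypi ← Mimi.
Each of those chain origins has no stated cause.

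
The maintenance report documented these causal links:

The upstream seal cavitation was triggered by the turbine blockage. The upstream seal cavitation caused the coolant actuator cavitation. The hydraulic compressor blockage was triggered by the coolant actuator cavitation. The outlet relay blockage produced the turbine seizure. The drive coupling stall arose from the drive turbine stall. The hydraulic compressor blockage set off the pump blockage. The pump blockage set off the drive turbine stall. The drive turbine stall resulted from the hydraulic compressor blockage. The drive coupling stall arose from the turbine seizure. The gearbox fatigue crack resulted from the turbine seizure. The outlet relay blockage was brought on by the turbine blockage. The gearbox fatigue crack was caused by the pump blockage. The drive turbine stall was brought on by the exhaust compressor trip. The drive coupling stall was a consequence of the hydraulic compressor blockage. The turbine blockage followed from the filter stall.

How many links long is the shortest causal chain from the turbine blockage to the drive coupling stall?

3

Shortest chain: the turbine blockage → the outlet relay blockage → the turbine seizure → the drive coupling stall.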